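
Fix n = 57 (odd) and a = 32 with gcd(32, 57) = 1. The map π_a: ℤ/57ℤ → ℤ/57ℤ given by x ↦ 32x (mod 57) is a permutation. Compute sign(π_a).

+1

Trace 4: π^k(4) = [4, 14, 49, 29, 16, 56, 25] for k=0..6.
The orbit structure of x ↦ 32x mod 57: 5 orbits of sizes [18, 18, 18, 2, 1].
sign(π) = (−1)^{n − #cycles} = (−1)^{57−5} = (−1)^52 = +1.
(32|57)_J = +1 (Zolotarev's lemma cross-check).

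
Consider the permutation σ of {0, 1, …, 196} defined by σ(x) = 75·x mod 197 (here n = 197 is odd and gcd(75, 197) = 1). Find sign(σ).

Trace 193: π^k(193) = [193, 94, 155, 2, 150, 21, 196] for k=0..6.
Decompose π into cycles: lengths [196, 1] (2 cycles, including the fixed point 0).
Σ(ℓ_i−1) = 197−2 = 195; sign = (−1)^195 = -1.
The Jacobi symbol (75|197) = -1 (Zolotarev) agrees.

-1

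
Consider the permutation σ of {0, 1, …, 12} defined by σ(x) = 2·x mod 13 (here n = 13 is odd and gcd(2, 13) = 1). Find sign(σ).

-1

Trace 1: π^k(1) = [1, 2, 4, 8, 3, 6, 12] for k=0..6.
Cycle type of π: 12 + 1; total 2 cycles.
Σ(ℓ_i−1) = 13−2 = 11; sign = (−1)^11 = -1.
(2|13)_J = -1 (Zolotarev's lemma cross-check).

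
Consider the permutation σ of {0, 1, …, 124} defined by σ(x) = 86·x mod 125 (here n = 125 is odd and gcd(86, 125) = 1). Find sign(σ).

Start at x=116: 116 → 101 → 61 → 121 → 31 → 41 → 26 → … (one orbit).
Decompose π into cycles: lengths [25, 25, 25, 25, 5, 5, 5, 5, 1, 1, 1, 1, 1] (13 cycles, including the fixed point 0).
Σ(ℓ_i−1) = 125−13 = 112; sign = (−1)^112 = +1.
Via Zolotarev, sign(π_{86}) = (86|125) = +1.

+1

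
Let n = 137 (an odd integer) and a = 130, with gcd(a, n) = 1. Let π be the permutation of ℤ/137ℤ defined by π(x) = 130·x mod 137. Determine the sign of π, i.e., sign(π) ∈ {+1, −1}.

Orbit of 105 under x↦130x: [105, 87, 76, 16, 25, 99, 129]… (length divides ord_137(130)).
Cycle type of π: 68×2 + 1; total 3 cycles.
Σ(ℓ_i−1) = 137−3 = 134; sign = (−1)^134 = +1.

+1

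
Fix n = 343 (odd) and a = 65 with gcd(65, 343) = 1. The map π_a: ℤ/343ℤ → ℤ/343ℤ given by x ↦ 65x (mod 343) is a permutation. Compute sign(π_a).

Start at x=268: 268 → 270 → 57 → 275 → 39 → 134 → 135 → … (one orbit).
π_65 has 7 disjoint cycles with lengths [147, 147, 21, 21, 3, 3, 1] on {0,…,342}.
sign(π) = (−1)^{n − #cycles} = (−1)^{343−7} = (−1)^336 = +1.
The Jacobi symbol (65|343) = +1 (Zolotarev) agrees.

+1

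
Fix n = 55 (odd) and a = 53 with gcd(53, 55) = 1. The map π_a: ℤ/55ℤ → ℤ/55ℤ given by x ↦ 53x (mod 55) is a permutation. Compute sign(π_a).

-1

Start at x=53: 53 → 4 → 47 → 16 → 23 → 9 → 37 → … (one orbit).
π_53 has 6 disjoint cycles with lengths [20, 20, 5, 5, 4, 1] on {0,…,54}.
n − c = 55 − 6 = 49; sign = (−1)^49 = -1.
Check: (53/55) = -1 by Zolotarev.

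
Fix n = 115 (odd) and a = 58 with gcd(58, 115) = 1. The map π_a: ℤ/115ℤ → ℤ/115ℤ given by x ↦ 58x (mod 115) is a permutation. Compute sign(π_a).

Start at x=72: 72 → 36 → 18 → 9 → 62 → 31 → 73 → … (one orbit).
6 cycles of lengths [44, 44, 11, 11, 4, 1].
With 6 cycles on 115 points, sign = (−1)^{115−6} = -1.

-1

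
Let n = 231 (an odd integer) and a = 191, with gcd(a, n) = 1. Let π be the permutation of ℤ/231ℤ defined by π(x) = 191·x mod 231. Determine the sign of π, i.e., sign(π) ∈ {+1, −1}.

Start at x=218: 218 → 58 → 221 → 169 → 170 → 130 → 113 → … (one orbit).
Cycle type of π: 30×4 + 15×4 + 10×2 + 6×2 + 5×2 + 3×2 + 2 + 1; total 18 cycles.
18 cycles on 231: each ℓ→(−1)^(ℓ−1), product (−1)^213 = -1.
Check: (191/231) = -1 by Zolotarev.

-1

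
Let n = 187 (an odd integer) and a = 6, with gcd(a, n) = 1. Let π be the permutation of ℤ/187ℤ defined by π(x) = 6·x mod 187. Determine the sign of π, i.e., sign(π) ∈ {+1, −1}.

+1

Start at x=103: 103 → 57 → 155 → 182 → 157 → 7 → 42 → … (one orbit).
Cycle lengths of π_6 on ℤ/187ℤ: [80, 80, 16, 10, 1]; 5 cycles in total.
Σ(ℓ_i−1) = 187−5 = 182; sign = (−1)^182 = +1.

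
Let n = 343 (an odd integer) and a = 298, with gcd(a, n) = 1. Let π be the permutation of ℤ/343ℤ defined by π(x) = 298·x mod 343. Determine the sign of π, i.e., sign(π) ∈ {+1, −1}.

+1

Trace 333: π^k(333) = [333, 107, 330, 242, 86, 246, 249] for k=0..6.
Cycle lengths of π_298 on ℤ/343ℤ: [147, 147, 21, 21, 3, 3, 1]; 7 cycles in total.
Σ(ℓ_i−1) = 343−7 = 336; sign = (−1)^336 = +1.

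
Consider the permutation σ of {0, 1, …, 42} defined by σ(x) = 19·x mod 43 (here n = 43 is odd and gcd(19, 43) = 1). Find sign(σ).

Start at x=32: 32 → 6 → 28 → 16 → 3 → 14 → 8 → … (one orbit).
2 cycles of lengths [42, 1].
43 − 2 = 41 transpositions; sign(π) = (−1)^41 = -1.
Zolotarev: (19|43) = -1, matching the cycle-count sign.

-1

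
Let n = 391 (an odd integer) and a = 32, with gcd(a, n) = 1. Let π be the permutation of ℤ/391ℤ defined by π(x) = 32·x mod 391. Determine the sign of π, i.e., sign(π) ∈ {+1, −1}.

Trace 208: π^k(208) = [208, 9, 288, 223, 98, 8, 256] for k=0..6.
9 cycles of lengths [88, 88, 88, 88, 11, 11, 8, 8, 1].
n − c = 391 − 9 = 382; sign = (−1)^382 = +1.

+1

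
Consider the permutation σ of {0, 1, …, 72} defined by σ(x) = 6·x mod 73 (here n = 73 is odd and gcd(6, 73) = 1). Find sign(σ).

Orbit of 71 under x↦6x: [71, 61, 1, 6, 36, 70, 55]… (length divides ord_73(6)).
3 cycles of lengths [36, 36, 1].
With 3 cycles on 73 points, sign = (−1)^{73−3} = +1.
Via Zolotarev, sign(π_{6}) = (6|73) = +1.

+1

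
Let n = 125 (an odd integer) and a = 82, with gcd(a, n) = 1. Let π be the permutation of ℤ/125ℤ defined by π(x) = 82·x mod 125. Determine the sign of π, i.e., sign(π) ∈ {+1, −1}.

-1

Trace 107: π^k(107) = [107, 24, 93, 1, 82, 99, 118] for k=0..6.
The orbit structure of x ↦ 82x mod 125: 12 orbits of sizes [20, 20, 20, 20, 20, 4, 4, 4, 4, 4, 4, 1].
With 12 cycles on 125 points, sign = (−1)^{125−12} = -1.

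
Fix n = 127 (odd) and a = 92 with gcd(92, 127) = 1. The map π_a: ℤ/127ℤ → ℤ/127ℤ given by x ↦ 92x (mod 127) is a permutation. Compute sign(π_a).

Start at x=25: 25 → 14 → 18 → 5 → 79 → 29 → 1 → … (one orbit).
Cycle lengths of π_92 on ℤ/127ℤ: [126, 1]; 2 cycles in total.
Σ(ℓ_i−1) = 127−2 = 125; sign = (−1)^125 = -1.
(92|127)_J = -1 (Zolotarev's lemma cross-check).

-1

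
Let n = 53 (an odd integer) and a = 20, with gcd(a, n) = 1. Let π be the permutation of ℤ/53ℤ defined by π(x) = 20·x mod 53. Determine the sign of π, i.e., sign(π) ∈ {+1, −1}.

Start at x=6: 6 → 14 → 15 → 35 → 11 → 8 → 1 → … (one orbit).
Cycle lengths of π_20 on ℤ/53ℤ: [52, 1]; 2 cycles in total.
2 cycles on 53: each ℓ→(−1)^(ℓ−1), product (−1)^51 = -1.
(20|53)_J = -1 (Zolotarev's lemma cross-check).

-1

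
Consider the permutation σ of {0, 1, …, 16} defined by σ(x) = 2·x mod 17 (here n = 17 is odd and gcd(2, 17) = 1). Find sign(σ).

Start at x=16: 16 → 15 → 13 → 9 → 1 → 2 → 4 → … (one orbit).
Cycle type of π: 8×2 + 1; total 3 cycles.
sign(π) = (−1)^{n − #cycles} = (−1)^{17−3} = (−1)^14 = +1.
Check: (2/17) = +1 by Zolotarev.

+1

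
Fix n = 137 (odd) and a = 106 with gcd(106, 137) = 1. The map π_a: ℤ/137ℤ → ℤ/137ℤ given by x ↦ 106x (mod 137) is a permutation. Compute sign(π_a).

Trace 125: π^k(125) = [125, 98, 113, 59, 89, 118, 41] for k=0..6.
Cycle type of π: 136 + 1; total 2 cycles.
2 cycles on 137: each ℓ→(−1)^(ℓ−1), product (−1)^135 = -1.

-1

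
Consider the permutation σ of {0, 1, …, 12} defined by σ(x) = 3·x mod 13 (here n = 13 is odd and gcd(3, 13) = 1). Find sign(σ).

Trace 3: π^k(3) = [3, 9, 1] for k=0..2.
The orbit structure of x ↦ 3x mod 13: 5 orbits of sizes [3, 3, 3, 3, 1].
13 − 5 = 8 transpositions; sign(π) = (−1)^8 = +1.

+1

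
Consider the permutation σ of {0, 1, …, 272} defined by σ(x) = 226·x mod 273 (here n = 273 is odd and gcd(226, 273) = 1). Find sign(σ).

-1

Start at x=142: 142 → 151 → 1 → 226 → 25 → 190 → 79 → … (one orbit).
36 cycles of lengths [12, 12, 12, 12, 12, 12, 12, 12, 12, 12, 12, 12, 12, 12, 12, 12, 12, 12, 4, 4, 4, 4, 4, 4, 4, 4, 4, 3, 3, 3, 3, 3, 3, 1, 1, 1].
sign(π) = (−1)^{n − #cycles} = (−1)^{273−36} = (−1)^237 = -1.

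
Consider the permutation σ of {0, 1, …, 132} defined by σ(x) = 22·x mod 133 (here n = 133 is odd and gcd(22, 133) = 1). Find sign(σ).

-1

Start at x=99: 99 → 50 → 36 → 127 → 1 → 22 → 85 → … (one orbit).
Cycle lengths of π_22 on ℤ/133ℤ: [18, 18, 18, 18, 18, 18, 18, 1, 1, 1, 1, 1, 1, 1]; 14 cycles in total.
With 14 cycles on 133 points, sign = (−1)^{133−14} = -1.
Via Zolotarev, sign(π_{22}) = (22|133) = -1.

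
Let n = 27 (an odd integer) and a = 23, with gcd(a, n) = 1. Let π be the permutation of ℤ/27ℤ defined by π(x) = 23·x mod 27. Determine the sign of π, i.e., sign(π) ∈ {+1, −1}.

Trace 2: π^k(2) = [2, 19, 5, 7, 26, 4, 11] for k=0..6.
Cycle lengths of π_23 on ℤ/27ℤ: [18, 6, 2, 1]; 4 cycles in total.
n − c = 27 − 4 = 23; sign = (−1)^23 = -1.
Zolotarev: (23|27) = -1, matching the cycle-count sign.

-1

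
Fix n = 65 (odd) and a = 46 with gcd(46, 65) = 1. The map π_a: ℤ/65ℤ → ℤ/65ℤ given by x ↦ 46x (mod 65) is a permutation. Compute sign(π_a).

Orbit of 16 under x↦46x: [16, 21, 56, 41, 1, 46, 36]… (length divides ord_65(46)).
Cycle lengths of π_46 on ℤ/65ℤ: [12, 12, 12, 12, 12, 1, 1, 1, 1, 1]; 10 cycles in total.
10 cycles on 65: each ℓ→(−1)^(ℓ−1), product (−1)^55 = -1.

-1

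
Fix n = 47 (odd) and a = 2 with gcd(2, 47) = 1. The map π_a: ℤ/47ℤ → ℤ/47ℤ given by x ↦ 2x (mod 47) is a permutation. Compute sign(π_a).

Orbit of 32 under x↦2x: [32, 17, 34, 21, 42, 37, 27]… (length divides ord_47(2)).
Cycle type of π: 23×2 + 1; total 3 cycles.
3 cycles on 47: each ℓ→(−1)^(ℓ−1), product (−1)^44 = +1.
Check: (2/47) = +1 by Zolotarev.

+1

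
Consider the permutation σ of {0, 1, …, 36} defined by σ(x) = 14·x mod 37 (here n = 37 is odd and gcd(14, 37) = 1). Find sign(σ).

Start at x=29: 29 → 36 → 23 → 26 → 31 → 27 → 8 → … (one orbit).
The orbit structure of x ↦ 14x mod 37: 4 orbits of sizes [12, 12, 12, 1].
4 cycles on 37: each ℓ→(−1)^(ℓ−1), product (−1)^33 = -1.

-1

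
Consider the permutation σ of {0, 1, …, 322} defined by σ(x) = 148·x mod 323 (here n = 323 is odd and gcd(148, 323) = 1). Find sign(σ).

Start at x=140: 140 → 48 → 321 → 27 → 120 → 318 → 229 → … (one orbit).
Decompose π into cycles: lengths [144, 144, 18, 16, 1] (5 cycles, including the fixed point 0).
323 − 5 = 318 transpositions; sign(π) = (−1)^318 = +1.

+1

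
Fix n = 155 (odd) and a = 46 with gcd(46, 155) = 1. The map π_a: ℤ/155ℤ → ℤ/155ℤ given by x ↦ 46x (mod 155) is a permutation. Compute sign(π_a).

-1

Orbit of 101 under x↦46x: [101, 151, 126, 61, 16, 116, 66]… (length divides ord_155(46)).
Decompose π into cycles: lengths [10, 10, 10, 10, 10, 10, 10, 10, 10, 10, 10, 10, 10, 10, 10, 1, 1, 1, 1, 1] (20 cycles, including the fixed point 0).
n − c = 155 − 20 = 135; sign = (−1)^135 = -1.
Zolotarev: (46|155) = -1, matching the cycle-count sign.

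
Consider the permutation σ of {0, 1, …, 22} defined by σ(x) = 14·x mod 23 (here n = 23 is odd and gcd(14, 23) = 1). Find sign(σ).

-1

Orbit of 1 under x↦14x: [1, 14, 12, 7, 6, 15, 3]… (length divides ord_23(14)).
The orbit structure of x ↦ 14x mod 23: 2 orbits of sizes [22, 1].
2 cycles on 23: each ℓ→(−1)^(ℓ−1), product (−1)^21 = -1.
Check: (14/23) = -1 by Zolotarev.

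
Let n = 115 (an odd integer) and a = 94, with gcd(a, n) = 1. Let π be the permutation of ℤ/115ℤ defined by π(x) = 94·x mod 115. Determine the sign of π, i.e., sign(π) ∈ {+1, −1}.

+1

Trace 71: π^k(71) = [71, 4, 31, 39, 101, 64, 36] for k=0..6.
Cycle type of π: 22×4 + 11×2 + 2×2 + 1; total 9 cycles.
sign(π) = (−1)^{n − #cycles} = (−1)^{115−9} = (−1)^106 = +1.
Via Zolotarev, sign(π_{94}) = (94|115) = +1.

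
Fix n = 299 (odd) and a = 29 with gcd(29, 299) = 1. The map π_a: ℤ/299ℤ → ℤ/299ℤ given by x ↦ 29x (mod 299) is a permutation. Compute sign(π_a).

+1

Trace 29: π^k(29) = [29, 243, 170, 146, 48, 196, 3] for k=0..6.
π_29 has 15 disjoint cycles with lengths [33, 33, 33, 33, 33, 33, 33, 33, 11, 11, 3, 3, 3, 3, 1] on {0,…,298}.
15 cycles on 299: each ℓ→(−1)^(ℓ−1), product (−1)^284 = +1.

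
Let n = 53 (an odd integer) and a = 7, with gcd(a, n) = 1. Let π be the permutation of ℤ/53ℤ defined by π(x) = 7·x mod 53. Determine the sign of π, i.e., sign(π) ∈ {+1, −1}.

+1

Orbit of 46 under x↦7x: [46, 4, 28, 37, 47, 11, 24]… (length divides ord_53(7)).
3 cycles of lengths [26, 26, 1].
sign(π) = (−1)^{n − #cycles} = (−1)^{53−3} = (−1)^50 = +1.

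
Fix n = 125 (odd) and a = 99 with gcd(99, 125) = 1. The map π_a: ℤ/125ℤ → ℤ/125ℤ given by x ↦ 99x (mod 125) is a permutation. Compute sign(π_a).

+1

Orbit of 1 under x↦99x: [1, 99, 51, 49, 101, 124, 26]… (length divides ord_125(99)).
Cycle type of π: 10×10 + 2×12 + 1; total 23 cycles.
n − c = 125 − 23 = 102; sign = (−1)^102 = +1.
Check: (99/125) = +1 by Zolotarev.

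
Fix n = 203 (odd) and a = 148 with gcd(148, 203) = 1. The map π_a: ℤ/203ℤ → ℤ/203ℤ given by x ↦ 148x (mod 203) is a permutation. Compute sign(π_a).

Orbit of 127 under x↦148x: [127, 120, 99, 36, 50, 92, 15]… (length divides ord_203(148)).
The orbit structure of x ↦ 148x mod 203: 14 orbits of sizes [28, 28, 28, 28, 28, 28, 28, 1, 1, 1, 1, 1, 1, 1].
sign(π) = (−1)^{n − #cycles} = (−1)^{203−14} = (−1)^189 = -1.
The Jacobi symbol (148|203) = -1 (Zolotarev) agrees.

-1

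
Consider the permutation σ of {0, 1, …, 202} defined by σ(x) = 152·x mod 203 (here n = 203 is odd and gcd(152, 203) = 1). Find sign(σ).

-1

Start at x=1: 1 → 152 → 165 → 111 → 23 → 45 → 141 → … (one orbit).
Cycle type of π: 42×4 + 7×4 + 6 + 1; total 10 cycles.
n − c = 203 − 10 = 193; sign = (−1)^193 = -1.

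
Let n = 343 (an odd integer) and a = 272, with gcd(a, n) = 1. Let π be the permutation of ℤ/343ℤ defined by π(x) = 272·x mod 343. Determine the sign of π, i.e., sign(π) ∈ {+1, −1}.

-1

Trace 106: π^k(106) = [106, 20, 295, 321, 190, 230, 134] for k=0..6.
The orbit structure of x ↦ 272x mod 343: 10 orbits of sizes [98, 98, 98, 14, 14, 14, 2, 2, 2, 1].
With 10 cycles on 343 points, sign = (−1)^{343−10} = -1.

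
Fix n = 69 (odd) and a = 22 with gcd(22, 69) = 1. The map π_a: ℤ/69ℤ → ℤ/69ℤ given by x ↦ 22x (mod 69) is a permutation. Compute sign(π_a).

-1

Start at x=1: 1 → 22 → 1 (one orbit).
Cycle type of π: 2×33 + 1×3; total 36 cycles.
69 − 36 = 33 transpositions; sign(π) = (−1)^33 = -1.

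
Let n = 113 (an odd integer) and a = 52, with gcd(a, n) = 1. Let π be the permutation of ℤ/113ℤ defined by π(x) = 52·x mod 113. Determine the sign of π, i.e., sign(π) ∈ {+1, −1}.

Start at x=87: 87 → 4 → 95 → 81 → 31 → 30 → 91 → … (one orbit).
Cycle lengths of π_52 on ℤ/113ℤ: [56, 56, 1]; 3 cycles in total.
3 cycles on 113: each ℓ→(−1)^(ℓ−1), product (−1)^110 = +1.
Check: (52/113) = +1 by Zolotarev.

+1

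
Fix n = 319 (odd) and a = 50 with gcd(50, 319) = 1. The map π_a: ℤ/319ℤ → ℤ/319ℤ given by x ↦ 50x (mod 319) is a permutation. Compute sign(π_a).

Start at x=207: 207 → 142 → 82 → 272 → 202 → 211 → 23 → … (one orbit).
Cycle lengths of π_50 on ℤ/319ℤ: [140, 140, 28, 10, 1]; 5 cycles in total.
319 − 5 = 314 transpositions; sign(π) = (−1)^314 = +1.
The Jacobi symbol (50|319) = +1 (Zolotarev) agrees.

+1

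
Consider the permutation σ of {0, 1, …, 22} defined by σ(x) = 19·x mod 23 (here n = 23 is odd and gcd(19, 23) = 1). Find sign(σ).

-1

Trace 2: π^k(2) = [2, 15, 9, 10, 6, 22, 4] for k=0..6.
Cycle type of π: 22 + 1; total 2 cycles.
2 cycles on 23: each ℓ→(−1)^(ℓ−1), product (−1)^21 = -1.
Via Zolotarev, sign(π_{19}) = (19|23) = -1.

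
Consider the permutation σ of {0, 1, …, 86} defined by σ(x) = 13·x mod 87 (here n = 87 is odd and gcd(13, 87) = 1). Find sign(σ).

Trace 34: π^k(34) = [34, 7, 4, 52, 67, 1, 13] for k=0..6.
9 cycles of lengths [14, 14, 14, 14, 14, 14, 1, 1, 1].
sign(π) = (−1)^{n − #cycles} = (−1)^{87−9} = (−1)^78 = +1.
Check: (13/87) = +1 by Zolotarev.

+1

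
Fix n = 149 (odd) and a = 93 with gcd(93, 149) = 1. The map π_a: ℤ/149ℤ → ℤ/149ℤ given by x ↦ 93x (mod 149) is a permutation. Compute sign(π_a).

Orbit of 83 under x↦93x: [83, 120, 134, 95, 44, 69, 10]… (length divides ord_149(93)).
2 cycles of lengths [148, 1].
With 2 cycles on 149 points, sign = (−1)^{149−2} = -1.

-1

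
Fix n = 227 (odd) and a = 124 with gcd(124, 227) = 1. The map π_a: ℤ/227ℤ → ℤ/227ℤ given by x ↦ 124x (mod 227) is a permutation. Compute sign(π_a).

-1

Trace 196: π^k(196) = [196, 15, 44, 8, 84, 201, 181] for k=0..6.
Cycle type of π: 226 + 1; total 2 cycles.
2 cycles on 227: each ℓ→(−1)^(ℓ−1), product (−1)^225 = -1.
Via Zolotarev, sign(π_{124}) = (124|227) = -1.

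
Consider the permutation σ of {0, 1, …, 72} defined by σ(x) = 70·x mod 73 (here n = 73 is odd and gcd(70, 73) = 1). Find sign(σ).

Orbit of 24 under x↦70x: [24, 1, 70, 9, 46, 8, 49]… (length divides ord_73(70)).
Cycle type of π: 12×6 + 1; total 7 cycles.
With 7 cycles on 73 points, sign = (−1)^{73−7} = +1.

+1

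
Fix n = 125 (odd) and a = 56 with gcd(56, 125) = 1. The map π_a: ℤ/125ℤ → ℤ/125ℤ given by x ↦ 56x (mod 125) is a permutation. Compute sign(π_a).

Trace 26: π^k(26) = [26, 81, 36, 16, 21, 51, 106] for k=0..6.
Cycle lengths of π_56 on ℤ/125ℤ: [25, 25, 25, 25, 5, 5, 5, 5, 1, 1, 1, 1, 1]; 13 cycles in total.
13 cycles on 125: each ℓ→(−1)^(ℓ−1), product (−1)^112 = +1.

+1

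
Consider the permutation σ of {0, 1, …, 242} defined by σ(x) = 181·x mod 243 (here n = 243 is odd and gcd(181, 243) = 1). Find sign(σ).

+1

Trace 1: π^k(1) = [1, 181, 199, 55, 235, 10, 109] for k=0..6.
Decompose π into cycles: lengths [27, 27, 27, 27, 27, 27, 9, 9, 9, 9, 9, 9, 3, 3, 3, 3, 3, 3, 1, 1, 1, 1, 1, 1, 1, 1, 1] (27 cycles, including the fixed point 0).
With 27 cycles on 243 points, sign = (−1)^{243−27} = +1.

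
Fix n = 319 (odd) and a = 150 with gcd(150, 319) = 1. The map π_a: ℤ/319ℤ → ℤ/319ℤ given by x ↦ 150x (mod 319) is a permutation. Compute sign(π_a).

Orbit of 296 under x↦150x: [296, 59, 237, 141, 96, 45, 51]… (length divides ord_319(150)).
Cycle type of π: 70×4 + 14×2 + 10 + 1; total 8 cycles.
319 − 8 = 311 transpositions; sign(π) = (−1)^311 = -1.

-1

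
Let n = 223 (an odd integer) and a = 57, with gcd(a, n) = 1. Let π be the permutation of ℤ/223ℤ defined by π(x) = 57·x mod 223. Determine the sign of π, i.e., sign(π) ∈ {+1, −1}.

-1

Start at x=1: 1 → 57 → 127 → 103 → 73 → 147 → 128 → … (one orbit).
Cycle type of π: 222 + 1; total 2 cycles.
2 cycles on 223: each ℓ→(−1)^(ℓ−1), product (−1)^221 = -1.
The Jacobi symbol (57|223) = -1 (Zolotarev) agrees.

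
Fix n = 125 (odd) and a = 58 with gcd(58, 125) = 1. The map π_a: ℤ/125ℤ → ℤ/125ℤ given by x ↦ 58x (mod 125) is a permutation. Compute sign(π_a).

-1

Orbit of 67 under x↦58x: [67, 11, 13, 4, 107, 81, 73]… (length divides ord_125(58)).
The orbit structure of x ↦ 58x mod 125: 4 orbits of sizes [100, 20, 4, 1].
sign(π) = (−1)^{n − #cycles} = (−1)^{125−4} = (−1)^121 = -1.
Check: (58/125) = -1 by Zolotarev.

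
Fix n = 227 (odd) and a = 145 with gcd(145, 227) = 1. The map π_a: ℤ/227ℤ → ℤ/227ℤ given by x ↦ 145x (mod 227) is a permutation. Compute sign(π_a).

-1

Start at x=110: 110 → 60 → 74 → 61 → 219 → 202 → 7 → … (one orbit).
Decompose π into cycles: lengths [226, 1] (2 cycles, including the fixed point 0).
2 cycles on 227: each ℓ→(−1)^(ℓ−1), product (−1)^225 = -1.
Via Zolotarev, sign(π_{145}) = (145|227) = -1.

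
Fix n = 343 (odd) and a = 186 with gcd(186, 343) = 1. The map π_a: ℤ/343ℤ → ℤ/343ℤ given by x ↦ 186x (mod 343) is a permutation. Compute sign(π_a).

Trace 100: π^k(100) = [100, 78, 102, 107, 8, 116, 310] for k=0..6.
The orbit structure of x ↦ 186x mod 343: 7 orbits of sizes [147, 147, 21, 21, 3, 3, 1].
sign(π) = (−1)^{n − #cycles} = (−1)^{343−7} = (−1)^336 = +1.

+1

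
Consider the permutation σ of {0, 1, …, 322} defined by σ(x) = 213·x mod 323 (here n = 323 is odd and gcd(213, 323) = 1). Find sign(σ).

Start at x=100: 100 → 305 → 42 → 225 → 121 → 256 → 264 → … (one orbit).
9 cycles of lengths [72, 72, 72, 72, 9, 9, 8, 8, 1].
With 9 cycles on 323 points, sign = (−1)^{323−9} = +1.
Zolotarev: (213|323) = +1, matching the cycle-count sign.

+1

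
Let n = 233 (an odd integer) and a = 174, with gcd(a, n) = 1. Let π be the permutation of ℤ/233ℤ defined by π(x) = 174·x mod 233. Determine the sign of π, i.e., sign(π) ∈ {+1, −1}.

-1

Start at x=86: 86 → 52 → 194 → 204 → 80 → 173 → 45 → … (one orbit).
2 cycles of lengths [232, 1].
sign(π) = (−1)^{n − #cycles} = (−1)^{233−2} = (−1)^231 = -1.
The Jacobi symbol (174|233) = -1 (Zolotarev) agrees.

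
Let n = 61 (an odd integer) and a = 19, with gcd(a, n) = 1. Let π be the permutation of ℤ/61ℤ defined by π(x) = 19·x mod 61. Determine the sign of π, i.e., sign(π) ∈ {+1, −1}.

+1

Start at x=25: 25 → 48 → 58 → 4 → 15 → 41 → 47 → … (one orbit).
Cycle type of π: 30×2 + 1; total 3 cycles.
61 − 3 = 58 transpositions; sign(π) = (−1)^58 = +1.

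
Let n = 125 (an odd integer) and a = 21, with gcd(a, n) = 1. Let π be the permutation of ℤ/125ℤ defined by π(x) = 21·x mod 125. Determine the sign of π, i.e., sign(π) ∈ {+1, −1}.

Start at x=91: 91 → 36 → 6 → 1 → 21 → 66 → 11 → … (one orbit).
Cycle type of π: 25×4 + 5×4 + 1×5; total 13 cycles.
125 − 13 = 112 transpositions; sign(π) = (−1)^112 = +1.
(21|125)_J = +1 (Zolotarev's lemma cross-check).

+1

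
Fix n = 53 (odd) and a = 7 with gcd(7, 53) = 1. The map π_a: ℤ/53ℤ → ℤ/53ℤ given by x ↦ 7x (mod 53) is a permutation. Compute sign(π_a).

Start at x=9: 9 → 10 → 17 → 13 → 38 → 1 → 7 → … (one orbit).
Cycle lengths of π_7 on ℤ/53ℤ: [26, 26, 1]; 3 cycles in total.
53 − 3 = 50 transpositions; sign(π) = (−1)^50 = +1.

+1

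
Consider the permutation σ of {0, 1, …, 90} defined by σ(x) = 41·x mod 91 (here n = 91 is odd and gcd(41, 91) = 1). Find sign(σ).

Start at x=20: 20 → 1 → 41 → 43 → 34 → 29 → 6 → … (one orbit).
Decompose π into cycles: lengths [12, 12, 12, 12, 12, 12, 12, 2, 2, 2, 1] (11 cycles, including the fixed point 0).
11 cycles on 91: each ℓ→(−1)^(ℓ−1), product (−1)^80 = +1.

+1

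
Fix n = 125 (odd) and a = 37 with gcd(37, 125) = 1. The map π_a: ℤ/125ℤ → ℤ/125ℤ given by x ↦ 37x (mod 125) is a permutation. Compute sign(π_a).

Trace 94: π^k(94) = [94, 103, 61, 7, 9, 83, 71] for k=0..6.
Cycle type of π: 100 + 20 + 4 + 1; total 4 cycles.
With 4 cycles on 125 points, sign = (−1)^{125−4} = -1.
Check: (37/125) = -1 by Zolotarev.

-1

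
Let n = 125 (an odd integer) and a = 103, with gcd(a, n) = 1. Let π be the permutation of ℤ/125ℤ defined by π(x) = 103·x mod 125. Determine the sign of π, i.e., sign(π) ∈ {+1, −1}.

Start at x=117: 117 → 51 → 3 → 59 → 77 → 56 → 18 → … (one orbit).
π_103 has 4 disjoint cycles with lengths [100, 20, 4, 1] on {0,…,124}.
125 − 4 = 121 transpositions; sign(π) = (−1)^121 = -1.

-1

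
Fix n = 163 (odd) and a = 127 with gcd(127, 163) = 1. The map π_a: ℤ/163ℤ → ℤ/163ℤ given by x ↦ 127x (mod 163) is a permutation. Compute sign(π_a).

-1

Start at x=1: 1 → 127 → 155 → 125 → 64 → 141 → 140 → … (one orbit).
π_127 has 4 disjoint cycles with lengths [54, 54, 54, 1] on {0,…,162}.
163 − 4 = 159 transpositions; sign(π) = (−1)^159 = -1.
Via Zolotarev, sign(π_{127}) = (127|163) = -1.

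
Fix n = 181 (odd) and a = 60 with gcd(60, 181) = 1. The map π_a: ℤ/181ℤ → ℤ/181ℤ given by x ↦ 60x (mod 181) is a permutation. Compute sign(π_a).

+1

Orbit of 94 under x↦60x: [94, 29, 111, 144, 133, 16, 55]… (length divides ord_181(60)).
π_60 has 3 disjoint cycles with lengths [90, 90, 1] on {0,…,180}.
With 3 cycles on 181 points, sign = (−1)^{181−3} = +1.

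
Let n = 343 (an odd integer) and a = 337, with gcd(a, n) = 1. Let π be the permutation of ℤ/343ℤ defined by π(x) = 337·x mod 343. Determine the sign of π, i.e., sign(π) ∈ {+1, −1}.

Start at x=106: 106 → 50 → 43 → 85 → 176 → 316 → 162 → … (one orbit).
Cycle lengths of π_337 on ℤ/343ℤ: [49, 49, 49, 49, 49, 49, 7, 7, 7, 7, 7, 7, 1, 1, 1, 1, 1, 1, 1]; 19 cycles in total.
343 − 19 = 324 transpositions; sign(π) = (−1)^324 = +1.
Via Zolotarev, sign(π_{337}) = (337|343) = +1.

+1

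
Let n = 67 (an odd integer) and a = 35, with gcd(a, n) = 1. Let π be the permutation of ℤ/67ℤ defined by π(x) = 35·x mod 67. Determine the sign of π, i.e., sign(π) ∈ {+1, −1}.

Trace 36: π^k(36) = [36, 54, 14, 21, 65, 64, 29] for k=0..6.
Cycle type of π: 33×2 + 1; total 3 cycles.
Σ(ℓ_i−1) = 67−3 = 64; sign = (−1)^64 = +1.
Zolotarev: (35|67) = +1, matching the cycle-count sign.

+1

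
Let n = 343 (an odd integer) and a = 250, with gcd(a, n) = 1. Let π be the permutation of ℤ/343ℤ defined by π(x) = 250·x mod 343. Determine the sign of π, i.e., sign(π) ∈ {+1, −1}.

-1

Orbit of 269 under x↦250x: [269, 22, 12, 256, 202, 79, 199]… (length divides ord_343(250)).
4 cycles of lengths [294, 42, 6, 1].
sign(π) = (−1)^{n − #cycles} = (−1)^{343−4} = (−1)^339 = -1.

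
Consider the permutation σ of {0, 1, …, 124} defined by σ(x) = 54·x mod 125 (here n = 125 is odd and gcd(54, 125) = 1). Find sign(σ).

Start at x=116: 116 → 14 → 6 → 74 → 121 → 34 → 86 → … (one orbit).
7 cycles of lengths [50, 50, 10, 10, 2, 2, 1].
7 cycles on 125: each ℓ→(−1)^(ℓ−1), product (−1)^118 = +1.

+1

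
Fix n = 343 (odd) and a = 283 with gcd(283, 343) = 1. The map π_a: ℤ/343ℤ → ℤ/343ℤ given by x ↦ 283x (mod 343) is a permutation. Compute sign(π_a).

Start at x=261: 261 → 118 → 123 → 166 → 330 → 94 → 191 → … (one orbit).
The orbit structure of x ↦ 283x mod 343: 4 orbits of sizes [294, 42, 6, 1].
343 − 4 = 339 transpositions; sign(π) = (−1)^339 = -1.
Via Zolotarev, sign(π_{283}) = (283|343) = -1.

-1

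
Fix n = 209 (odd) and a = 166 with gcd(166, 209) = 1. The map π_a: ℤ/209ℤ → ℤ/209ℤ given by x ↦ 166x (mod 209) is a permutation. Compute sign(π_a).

-1

Start at x=155: 155 → 23 → 56 → 100 → 89 → 144 → 78 → … (one orbit).
Cycle type of π: 18×11 + 1×11; total 22 cycles.
22 cycles on 209: each ℓ→(−1)^(ℓ−1), product (−1)^187 = -1.
The Jacobi symbol (166|209) = -1 (Zolotarev) agrees.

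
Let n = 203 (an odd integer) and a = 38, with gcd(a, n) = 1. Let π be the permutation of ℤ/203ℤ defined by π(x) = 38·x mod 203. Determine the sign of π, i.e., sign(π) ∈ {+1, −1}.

-1

Start at x=88: 88 → 96 → 197 → 178 → 65 → 34 → 74 → … (one orbit).
The orbit structure of x ↦ 38x mod 203: 8 orbits of sizes [42, 42, 42, 42, 14, 14, 6, 1].
With 8 cycles on 203 points, sign = (−1)^{203−8} = -1.
Check: (38/203) = -1 by Zolotarev.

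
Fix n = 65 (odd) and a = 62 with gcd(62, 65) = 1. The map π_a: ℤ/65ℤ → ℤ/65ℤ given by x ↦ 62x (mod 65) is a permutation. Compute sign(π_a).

-1

Start at x=43: 43 → 1 → 62 → 9 → 38 → 16 → 17 → … (one orbit).
The orbit structure of x ↦ 62x mod 65: 8 orbits of sizes [12, 12, 12, 12, 6, 6, 4, 1].
65 − 8 = 57 transpositions; sign(π) = (−1)^57 = -1.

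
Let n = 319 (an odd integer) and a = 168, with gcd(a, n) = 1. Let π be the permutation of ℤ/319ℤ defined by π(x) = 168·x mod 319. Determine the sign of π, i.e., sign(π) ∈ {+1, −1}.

Start at x=78: 78 → 25 → 53 → 291 → 81 → 210 → 190 → … (one orbit).
Decompose π into cycles: lengths [35, 35, 35, 35, 35, 35, 35, 35, 7, 7, 7, 7, 5, 5, 1] (15 cycles, including the fixed point 0).
sign(π) = (−1)^{n − #cycles} = (−1)^{319−15} = (−1)^304 = +1.
Check: (168/319) = +1 by Zolotarev.

+1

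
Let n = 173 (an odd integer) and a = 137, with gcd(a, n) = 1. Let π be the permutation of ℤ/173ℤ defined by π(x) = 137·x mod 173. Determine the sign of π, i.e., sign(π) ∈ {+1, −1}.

Orbit of 100 under x↦137x: [100, 33, 23, 37, 52, 31, 95]… (length divides ord_173(137)).
Cycle type of π: 86×2 + 1; total 3 cycles.
sign(π) = (−1)^{n − #cycles} = (−1)^{173−3} = (−1)^170 = +1.
Zolotarev: (137|173) = +1, matching the cycle-count sign.

+1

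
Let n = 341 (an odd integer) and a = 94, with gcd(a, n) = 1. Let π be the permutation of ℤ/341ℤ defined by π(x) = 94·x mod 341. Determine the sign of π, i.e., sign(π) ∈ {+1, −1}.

-1

Start at x=218: 218 → 32 → 280 → 63 → 125 → 156 → 1 → … (one orbit).
Cycle lengths of π_94 on ℤ/341ℤ: [10, 10, 10, 10, 10, 10, 10, 10, 10, 10, 10, 10, 10, 10, 10, 10, 10, 10, 10, 10, 10, 10, 10, 10, 10, 10, 10, 10, 10, 10, 10, 1, 1, 1, 1, 1, 1, 1, 1, 1, 1, 1, 1, 1, 1, 1, 1, 1, 1, 1, 1, 1, 1, 1, 1, 1, 1, 1, 1, 1, 1, 1]; 62 cycles in total.
n − c = 341 − 62 = 279; sign = (−1)^279 = -1.
The Jacobi symbol (94|341) = -1 (Zolotarev) agrees.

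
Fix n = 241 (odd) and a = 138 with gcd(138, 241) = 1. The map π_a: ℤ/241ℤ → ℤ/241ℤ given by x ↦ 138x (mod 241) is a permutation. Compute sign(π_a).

-1

Start at x=233: 233 → 101 → 201 → 23 → 41 → 115 → 205 → … (one orbit).
π_138 has 4 disjoint cycles with lengths [80, 80, 80, 1] on {0,…,240}.
sign(π) = (−1)^{n − #cycles} = (−1)^{241−4} = (−1)^237 = -1.
Check: (138/241) = -1 by Zolotarev.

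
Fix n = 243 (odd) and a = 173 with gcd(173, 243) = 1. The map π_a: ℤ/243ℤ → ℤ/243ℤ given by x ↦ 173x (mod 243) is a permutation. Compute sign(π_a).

-1

Trace 40: π^k(40) = [40, 116, 142, 23, 91, 191, 238] for k=0..6.
Cycle type of π: 162 + 54 + 18 + 6 + 2 + 1; total 6 cycles.
sign(π) = (−1)^{n − #cycles} = (−1)^{243−6} = (−1)^237 = -1.
(173|243)_J = -1 (Zolotarev's lemma cross-check).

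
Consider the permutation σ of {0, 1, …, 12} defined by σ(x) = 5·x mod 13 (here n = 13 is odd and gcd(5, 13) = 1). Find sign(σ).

Orbit of 1 under x↦5x: [1, 5, 12, 8]… (length divides ord_13(5)).
Decompose π into cycles: lengths [4, 4, 4, 1] (4 cycles, including the fixed point 0).
13 − 4 = 9 transpositions; sign(π) = (−1)^9 = -1.
Check: (5/13) = -1 by Zolotarev.

-1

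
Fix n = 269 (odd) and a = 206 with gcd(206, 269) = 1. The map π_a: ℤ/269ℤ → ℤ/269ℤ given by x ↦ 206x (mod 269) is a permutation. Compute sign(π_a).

Orbit of 60 under x↦206x: [60, 255, 75, 117, 161, 79, 134]… (length divides ord_269(206)).
2 cycles of lengths [268, 1].
269 − 2 = 267 transpositions; sign(π) = (−1)^267 = -1.
(206|269)_J = -1 (Zolotarev's lemma cross-check).

-1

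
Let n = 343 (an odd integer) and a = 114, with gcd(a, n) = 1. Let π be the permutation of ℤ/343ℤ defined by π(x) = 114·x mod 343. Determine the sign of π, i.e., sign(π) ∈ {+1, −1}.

+1

Start at x=246: 246 → 261 → 256 → 29 → 219 → 270 → 253 → … (one orbit).
Cycle lengths of π_114 on ℤ/343ℤ: [147, 147, 21, 21, 3, 3, 1]; 7 cycles in total.
sign(π) = (−1)^{n − #cycles} = (−1)^{343−7} = (−1)^336 = +1.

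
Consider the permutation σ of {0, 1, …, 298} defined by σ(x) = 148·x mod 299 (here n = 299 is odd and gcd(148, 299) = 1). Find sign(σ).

+1

Trace 233: π^k(233) = [233, 99, 1, 148, 77, 34, 248] for k=0..6.
Cycle lengths of π_148 on ℤ/299ℤ: [44, 44, 44, 44, 44, 44, 22, 4, 4, 4, 1]; 11 cycles in total.
With 11 cycles on 299 points, sign = (−1)^{299−11} = +1.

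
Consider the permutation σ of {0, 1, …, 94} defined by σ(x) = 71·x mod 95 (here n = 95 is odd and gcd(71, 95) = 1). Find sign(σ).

Orbit of 16 under x↦71x: [16, 91, 1, 71, 6, 46, 36]… (length divides ord_95(71)).
π_71 has 10 disjoint cycles with lengths [18, 18, 18, 18, 18, 1, 1, 1, 1, 1] on {0,…,94}.
10 cycles on 95: each ℓ→(−1)^(ℓ−1), product (−1)^85 = -1.
Via Zolotarev, sign(π_{71}) = (71|95) = -1.

-1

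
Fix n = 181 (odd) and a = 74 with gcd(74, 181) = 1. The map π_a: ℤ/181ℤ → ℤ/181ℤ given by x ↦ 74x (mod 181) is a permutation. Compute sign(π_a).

-1

Trace 159: π^k(159) = [159, 1, 74, 46, 146, 125, 19] for k=0..6.
Cycle type of π: 20×9 + 1; total 10 cycles.
181 − 10 = 171 transpositions; sign(π) = (−1)^171 = -1.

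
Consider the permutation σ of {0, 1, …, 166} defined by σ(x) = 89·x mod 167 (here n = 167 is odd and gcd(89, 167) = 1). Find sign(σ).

Orbit of 8 under x↦89x: [8, 44, 75, 162, 56, 141, 24]… (length divides ord_167(89)).
π_89 has 3 disjoint cycles with lengths [83, 83, 1] on {0,…,166}.
sign(π) = (−1)^{n − #cycles} = (−1)^{167−3} = (−1)^164 = +1.

+1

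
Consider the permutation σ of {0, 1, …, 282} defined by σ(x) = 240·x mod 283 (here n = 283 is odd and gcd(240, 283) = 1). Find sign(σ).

+1

Start at x=158: 158 → 281 → 86 → 264 → 251 → 244 → 262 → … (one orbit).
The orbit structure of x ↦ 240x mod 283: 7 orbits of sizes [47, 47, 47, 47, 47, 47, 1].
7 cycles on 283: each ℓ→(−1)^(ℓ−1), product (−1)^276 = +1.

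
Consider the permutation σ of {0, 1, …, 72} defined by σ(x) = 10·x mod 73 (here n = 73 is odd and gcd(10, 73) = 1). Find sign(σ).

Trace 72: π^k(72) = [72, 63, 46, 22, 1, 10, 27] for k=0..6.
The orbit structure of x ↦ 10x mod 73: 10 orbits of sizes [8, 8, 8, 8, 8, 8, 8, 8, 8, 1].
sign(π) = (−1)^{n − #cycles} = (−1)^{73−10} = (−1)^63 = -1.

-1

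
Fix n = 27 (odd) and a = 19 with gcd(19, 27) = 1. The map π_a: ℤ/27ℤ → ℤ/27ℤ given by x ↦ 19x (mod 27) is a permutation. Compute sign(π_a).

+1

Orbit of 19 under x↦19x: [19, 10, 1]… (length divides ord_27(19)).
The orbit structure of x ↦ 19x mod 27: 15 orbits of sizes [3, 3, 3, 3, 3, 3, 1, 1, 1, 1, 1, 1, 1, 1, 1].
sign(π) = (−1)^{n − #cycles} = (−1)^{27−15} = (−1)^12 = +1.
Check: (19/27) = +1 by Zolotarev.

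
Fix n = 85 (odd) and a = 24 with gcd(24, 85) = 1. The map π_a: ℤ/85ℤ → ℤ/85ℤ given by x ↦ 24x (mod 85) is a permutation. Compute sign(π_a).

Orbit of 26 under x↦24x: [26, 29, 16, 44, 36, 14, 81]… (length divides ord_85(24)).
8 cycles of lengths [16, 16, 16, 16, 16, 2, 2, 1].
n − c = 85 − 8 = 77; sign = (−1)^77 = -1.
The Jacobi symbol (24|85) = -1 (Zolotarev) agrees.

-1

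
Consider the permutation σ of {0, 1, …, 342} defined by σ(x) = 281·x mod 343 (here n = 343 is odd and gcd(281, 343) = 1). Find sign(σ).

+1

Trace 169: π^k(169) = [169, 155, 337, 29, 260, 1, 281] for k=0..6.
Decompose π into cycles: lengths [49, 49, 49, 49, 49, 49, 7, 7, 7, 7, 7, 7, 1, 1, 1, 1, 1, 1, 1] (19 cycles, including the fixed point 0).
With 19 cycles on 343 points, sign = (−1)^{343−19} = +1.
Via Zolotarev, sign(π_{281}) = (281|343) = +1.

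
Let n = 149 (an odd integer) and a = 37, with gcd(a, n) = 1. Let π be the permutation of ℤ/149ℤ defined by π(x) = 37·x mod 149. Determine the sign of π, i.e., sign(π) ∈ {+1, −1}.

+1

Start at x=46: 46 → 63 → 96 → 125 → 6 → 73 → 19 → … (one orbit).
Cycle type of π: 37×4 + 1; total 5 cycles.
Σ(ℓ_i−1) = 149−5 = 144; sign = (−1)^144 = +1.
The Jacobi symbol (37|149) = +1 (Zolotarev) agrees.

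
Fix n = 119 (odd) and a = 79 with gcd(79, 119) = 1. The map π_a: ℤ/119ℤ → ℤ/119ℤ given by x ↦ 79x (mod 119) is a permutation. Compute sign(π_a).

Trace 9: π^k(9) = [9, 116, 1, 79, 53, 22, 72] for k=0..6.
Cycle lengths of π_79 on ℤ/119ℤ: [48, 48, 16, 3, 3, 1]; 6 cycles in total.
6 cycles on 119: each ℓ→(−1)^(ℓ−1), product (−1)^113 = -1.

-1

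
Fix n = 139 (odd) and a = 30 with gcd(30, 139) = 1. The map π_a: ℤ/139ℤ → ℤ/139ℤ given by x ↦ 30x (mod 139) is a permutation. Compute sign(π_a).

+1

Trace 80: π^k(80) = [80, 37, 137, 79, 7, 71, 45] for k=0..6.
Cycle lengths of π_30 on ℤ/139ℤ: [69, 69, 1]; 3 cycles in total.
3 cycles on 139: each ℓ→(−1)^(ℓ−1), product (−1)^136 = +1.
Via Zolotarev, sign(π_{30}) = (30|139) = +1.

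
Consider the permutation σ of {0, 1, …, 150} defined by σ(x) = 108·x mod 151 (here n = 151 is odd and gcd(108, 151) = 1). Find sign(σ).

-1

Start at x=72: 72 → 75 → 97 → 57 → 116 → 146 → 64 → … (one orbit).
Cycle lengths of π_108 on ℤ/151ℤ: [150, 1]; 2 cycles in total.
With 2 cycles on 151 points, sign = (−1)^{151−2} = -1.
Via Zolotarev, sign(π_{108}) = (108|151) = -1.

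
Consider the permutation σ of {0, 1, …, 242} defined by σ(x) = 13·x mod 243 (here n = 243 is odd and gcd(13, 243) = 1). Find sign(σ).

Trace 145: π^k(145) = [145, 184, 205, 235, 139, 106, 163] for k=0..6.
11 cycles of lengths [81, 81, 27, 27, 9, 9, 3, 3, 1, 1, 1].
n − c = 243 − 11 = 232; sign = (−1)^232 = +1.

+1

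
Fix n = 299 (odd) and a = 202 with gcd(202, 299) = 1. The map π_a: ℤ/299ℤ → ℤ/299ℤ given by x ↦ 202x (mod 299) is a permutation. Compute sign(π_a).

Trace 173: π^k(173) = [173, 262, 1, 202, 140, 174, 165] for k=0..6.
6 cycles of lengths [132, 132, 12, 11, 11, 1].
n − c = 299 − 6 = 293; sign = (−1)^293 = -1.
Via Zolotarev, sign(π_{202}) = (202|299) = -1.

-1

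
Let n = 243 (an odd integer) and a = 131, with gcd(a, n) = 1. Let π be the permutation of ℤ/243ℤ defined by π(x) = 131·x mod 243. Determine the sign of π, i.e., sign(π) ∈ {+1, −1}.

Trace 86: π^k(86) = [86, 88, 107, 166, 119, 37, 230] for k=0..6.
6 cycles of lengths [162, 54, 18, 6, 2, 1].
6 cycles on 243: each ℓ→(−1)^(ℓ−1), product (−1)^237 = -1.

-1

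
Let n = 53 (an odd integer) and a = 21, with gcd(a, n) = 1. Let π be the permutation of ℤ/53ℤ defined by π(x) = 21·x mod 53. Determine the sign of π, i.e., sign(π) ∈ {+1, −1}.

-1

Orbit of 14 under x↦21x: [14, 29, 26, 16, 18, 7, 41]… (length divides ord_53(21)).
Cycle type of π: 52 + 1; total 2 cycles.
53 − 2 = 51 transpositions; sign(π) = (−1)^51 = -1.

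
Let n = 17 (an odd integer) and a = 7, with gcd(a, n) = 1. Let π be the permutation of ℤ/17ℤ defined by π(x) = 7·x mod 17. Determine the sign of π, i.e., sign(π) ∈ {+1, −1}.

-1

Orbit of 1 under x↦7x: [1, 7, 15, 3, 4, 11, 9]… (length divides ord_17(7)).
Decompose π into cycles: lengths [16, 1] (2 cycles, including the fixed point 0).
Σ(ℓ_i−1) = 17−2 = 15; sign = (−1)^15 = -1.
The Jacobi symbol (7|17) = -1 (Zolotarev) agrees.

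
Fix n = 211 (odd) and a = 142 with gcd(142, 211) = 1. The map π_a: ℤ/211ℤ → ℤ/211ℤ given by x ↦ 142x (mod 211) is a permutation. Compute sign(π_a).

-1

Start at x=15: 15 → 20 → 97 → 59 → 149 → 58 → 7 → … (one orbit).
2 cycles of lengths [210, 1].
2 cycles on 211: each ℓ→(−1)^(ℓ−1), product (−1)^209 = -1.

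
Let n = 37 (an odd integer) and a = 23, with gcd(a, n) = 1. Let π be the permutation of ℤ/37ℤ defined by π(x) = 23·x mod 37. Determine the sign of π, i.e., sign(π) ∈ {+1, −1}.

Trace 29: π^k(29) = [29, 1, 23, 11, 31, 10, 8] for k=0..6.
The orbit structure of x ↦ 23x mod 37: 4 orbits of sizes [12, 12, 12, 1].
37 − 4 = 33 transpositions; sign(π) = (−1)^33 = -1.

-1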